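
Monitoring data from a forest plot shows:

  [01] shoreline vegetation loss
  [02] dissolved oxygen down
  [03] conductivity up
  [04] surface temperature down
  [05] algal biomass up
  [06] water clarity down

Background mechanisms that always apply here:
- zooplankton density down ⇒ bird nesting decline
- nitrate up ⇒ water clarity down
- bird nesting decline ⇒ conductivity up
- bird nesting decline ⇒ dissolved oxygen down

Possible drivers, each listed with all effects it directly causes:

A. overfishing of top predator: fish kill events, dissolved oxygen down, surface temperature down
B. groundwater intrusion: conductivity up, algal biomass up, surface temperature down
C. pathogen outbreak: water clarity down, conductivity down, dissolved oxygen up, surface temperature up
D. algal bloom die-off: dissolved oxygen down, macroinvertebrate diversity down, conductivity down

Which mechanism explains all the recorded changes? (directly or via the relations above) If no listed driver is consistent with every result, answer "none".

For each candidate, compare predicted effects to what was observed:
(A) overfishing of top predator — shoreline vegetation loss miss; dissolved oxygen down match; conductivity up miss; surface temperature down match; algal biomass up miss; water clarity down miss
(B) groundwater intrusion — does not account for shoreline vegetation loss, dissolved oxygen down, water clarity down
(C) pathogen outbreak — fails on shoreline vegetation loss, dissolved oxygen down, conductivity up, surface temperature down, algal biomass up (predicts dissolved oxygen up, not dissolved oxygen down; predicts conductivity down, not conductivity up; predicts surface temperature up, not surface temperature down)
(D) algal bloom die-off — shoreline vegetation loss miss; dissolved oxygen down match; conductivity up miss; surface temperature down miss; algal biomass up miss; water clarity down miss
Every candidate fails on at least one observation.

none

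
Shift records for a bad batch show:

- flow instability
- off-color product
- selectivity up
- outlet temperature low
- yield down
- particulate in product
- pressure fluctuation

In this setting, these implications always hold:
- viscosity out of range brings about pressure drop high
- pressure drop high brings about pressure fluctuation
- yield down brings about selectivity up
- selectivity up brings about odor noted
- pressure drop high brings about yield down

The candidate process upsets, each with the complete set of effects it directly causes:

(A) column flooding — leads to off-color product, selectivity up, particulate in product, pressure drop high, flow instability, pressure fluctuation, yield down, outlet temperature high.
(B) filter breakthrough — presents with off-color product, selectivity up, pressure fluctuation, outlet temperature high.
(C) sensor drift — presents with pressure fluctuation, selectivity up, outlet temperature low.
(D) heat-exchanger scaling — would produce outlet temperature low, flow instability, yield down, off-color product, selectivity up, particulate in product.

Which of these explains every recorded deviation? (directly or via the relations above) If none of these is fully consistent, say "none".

none

Testing each hypothesis:
(A) column flooding — fails on outlet temperature low (predicts outlet temperature high, not outlet temperature low)
(B) filter breakthrough — fails on flow instability, outlet temperature low, yield down, particulate in product (predicts outlet temperature high, not outlet temperature low)
(C) sensor drift — flow instability -; off-color product -; selectivity up +; outlet temperature low +; yield down -; particulate in product -; pressure fluctuation +
(D) heat-exchanger scaling — flow instability +; off-color product +; selectivity up +; outlet temperature low +; yield down +; particulate in product +; pressure fluctuation -
None of the listed candidates fits everything.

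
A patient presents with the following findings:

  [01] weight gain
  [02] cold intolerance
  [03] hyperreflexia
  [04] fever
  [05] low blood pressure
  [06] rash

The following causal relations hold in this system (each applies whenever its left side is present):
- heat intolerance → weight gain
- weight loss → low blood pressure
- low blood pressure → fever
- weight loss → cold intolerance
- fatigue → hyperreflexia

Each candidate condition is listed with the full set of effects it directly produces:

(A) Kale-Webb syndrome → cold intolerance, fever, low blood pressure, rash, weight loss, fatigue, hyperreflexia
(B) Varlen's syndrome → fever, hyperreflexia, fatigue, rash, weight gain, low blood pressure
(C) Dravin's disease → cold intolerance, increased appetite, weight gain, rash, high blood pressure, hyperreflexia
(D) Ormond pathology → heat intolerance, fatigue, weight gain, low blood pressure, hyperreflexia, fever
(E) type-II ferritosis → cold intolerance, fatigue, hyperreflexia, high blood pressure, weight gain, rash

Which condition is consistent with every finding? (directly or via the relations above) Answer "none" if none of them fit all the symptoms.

none

For each candidate, compare predicted effects to what was observed:
(A) Kale-Webb syndrome — fails on weight gain (predicts weight loss, not weight gain)
(B) Varlen's syndrome — weight gain +; cold intolerance -; hyperreflexia +; fever +; low blood pressure +; rash +
(C) Dravin's disease — weight gain +; cold intolerance +; hyperreflexia +; fever -; low blood pressure -; rash +
(D) Ormond pathology — fails on cold intolerance, rash (predicts heat intolerance, not cold intolerance)
(E) type-II ferritosis — weight gain +; cold intolerance +; hyperreflexia +; fever -; low blood pressure -; rash +
Every candidate fails on at least one observation.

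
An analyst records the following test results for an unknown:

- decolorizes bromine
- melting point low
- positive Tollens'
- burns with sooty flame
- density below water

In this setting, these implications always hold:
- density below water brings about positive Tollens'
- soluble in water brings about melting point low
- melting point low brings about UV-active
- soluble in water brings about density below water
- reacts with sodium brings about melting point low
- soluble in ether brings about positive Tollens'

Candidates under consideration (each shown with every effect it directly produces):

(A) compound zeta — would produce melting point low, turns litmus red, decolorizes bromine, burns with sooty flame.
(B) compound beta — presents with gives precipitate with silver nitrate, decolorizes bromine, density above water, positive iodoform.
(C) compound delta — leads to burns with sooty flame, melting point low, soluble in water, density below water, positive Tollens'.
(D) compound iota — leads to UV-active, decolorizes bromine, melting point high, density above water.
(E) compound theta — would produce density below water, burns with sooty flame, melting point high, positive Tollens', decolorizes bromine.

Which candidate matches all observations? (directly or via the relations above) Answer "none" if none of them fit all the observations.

none

Per-candidate check:
(A) compound zeta — decolorizes bromine +; melting point low +; positive Tollens' -; burns with sooty flame +; density below water -
(B) compound beta — decolorizes bromine +; melting point low -; positive Tollens' -; burns with sooty flame -; density below water -
(C) compound delta — decolorizes bromine -; melting point low +; positive Tollens' +; burns with sooty flame +; density below water +
(D) compound iota — decolorizes bromine +; melting point low -; positive Tollens' -; burns with sooty flame -; density below water -
(E) compound theta — fails on melting point low (predicts melting point high, not melting point low)
Every candidate fails on at least one observation.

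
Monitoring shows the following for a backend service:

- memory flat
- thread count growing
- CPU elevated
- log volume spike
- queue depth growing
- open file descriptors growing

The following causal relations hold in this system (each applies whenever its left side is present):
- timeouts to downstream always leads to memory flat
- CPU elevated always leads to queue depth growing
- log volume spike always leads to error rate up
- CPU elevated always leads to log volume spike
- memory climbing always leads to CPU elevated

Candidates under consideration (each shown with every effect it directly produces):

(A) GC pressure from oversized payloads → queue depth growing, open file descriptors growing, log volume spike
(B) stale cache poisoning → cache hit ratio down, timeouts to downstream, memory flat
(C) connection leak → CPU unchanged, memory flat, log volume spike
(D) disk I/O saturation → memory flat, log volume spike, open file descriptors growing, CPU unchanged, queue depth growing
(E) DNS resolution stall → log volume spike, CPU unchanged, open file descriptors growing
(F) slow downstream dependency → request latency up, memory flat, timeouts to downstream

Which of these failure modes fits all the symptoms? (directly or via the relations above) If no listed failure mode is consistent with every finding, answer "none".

Testing each hypothesis:
(A) GC pressure from oversized payloads — does not account for memory flat, thread count growing, CPU elevated
(B) stale cache poisoning — does not account for thread count growing, CPU elevated, log volume spike, queue depth growing, open file descriptors growing
(C) connection leak — fails on thread count growing, CPU elevated, queue depth growing, open file descriptors growing (predicts CPU unchanged, not CPU elevated)
(D) disk I/O saturation — memory flat +; thread count growing -; CPU elevated -; log volume spike +; queue depth growing +; open file descriptors growing +
(E) DNS resolution stall — fails on memory flat, thread count growing, CPU elevated, queue depth growing (predicts CPU unchanged, not CPU elevated)
(F) slow downstream dependency — does not account for thread count growing, CPU elevated, log volume spike, queue depth growing, open file descriptors growing
Every candidate fails on at least one observation.

none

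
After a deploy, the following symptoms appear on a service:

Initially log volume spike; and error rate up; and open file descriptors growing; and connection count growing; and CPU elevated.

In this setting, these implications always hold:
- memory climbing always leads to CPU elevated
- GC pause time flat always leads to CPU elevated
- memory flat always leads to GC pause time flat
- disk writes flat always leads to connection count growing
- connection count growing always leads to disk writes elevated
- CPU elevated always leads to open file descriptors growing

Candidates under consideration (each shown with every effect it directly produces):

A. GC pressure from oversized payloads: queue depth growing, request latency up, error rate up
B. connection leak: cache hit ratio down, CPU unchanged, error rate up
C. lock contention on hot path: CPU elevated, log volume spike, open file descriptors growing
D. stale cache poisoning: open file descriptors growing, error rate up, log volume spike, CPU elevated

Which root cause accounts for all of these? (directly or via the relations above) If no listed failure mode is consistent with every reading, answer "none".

none

Checking each candidate against the observations:
(A) GC pressure from oversized payloads — does not account for log volume spike, open file descriptors growing, connection count growing, CPU elevated
(B) connection leak — fails on log volume spike, open file descriptors growing, connection count growing, CPU elevated (predicts CPU unchanged, not CPU elevated)
(C) lock contention on hot path — does not account for error rate up, connection count growing
(D) stale cache poisoning — does not account for connection count growing
No candidate is consistent with all observations.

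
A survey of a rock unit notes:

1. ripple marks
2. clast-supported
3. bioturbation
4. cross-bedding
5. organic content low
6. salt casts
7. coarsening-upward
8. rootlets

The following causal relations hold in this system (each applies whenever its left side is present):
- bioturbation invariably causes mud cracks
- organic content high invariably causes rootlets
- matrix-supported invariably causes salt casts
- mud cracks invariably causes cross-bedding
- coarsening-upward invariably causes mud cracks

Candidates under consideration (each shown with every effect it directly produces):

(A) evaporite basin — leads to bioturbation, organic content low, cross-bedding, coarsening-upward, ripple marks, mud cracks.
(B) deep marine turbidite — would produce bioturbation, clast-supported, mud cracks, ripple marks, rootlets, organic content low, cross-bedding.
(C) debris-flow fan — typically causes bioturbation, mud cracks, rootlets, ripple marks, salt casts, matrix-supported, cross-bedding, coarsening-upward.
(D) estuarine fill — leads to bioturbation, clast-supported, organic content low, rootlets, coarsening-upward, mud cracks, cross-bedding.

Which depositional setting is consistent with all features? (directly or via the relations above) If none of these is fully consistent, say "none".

Testing each hypothesis:
(A) evaporite basin — ripple marks match; clast-supported miss; bioturbation match; cross-bedding match; organic content low match; salt casts miss; coarsening-upward match; rootlets miss
(B) deep marine turbidite — does not account for salt casts, coarsening-upward
(C) debris-flow fan — ripple marks match; clast-supported miss; bioturbation match; cross-bedding match; organic content low miss; salt casts match; coarsening-upward match; rootlets match
(D) estuarine fill — ripple marks miss; clast-supported match; bioturbation match; cross-bedding match; organic content low match; salt casts miss; coarsening-upward match; rootlets match
No candidate is consistent with all observations.

none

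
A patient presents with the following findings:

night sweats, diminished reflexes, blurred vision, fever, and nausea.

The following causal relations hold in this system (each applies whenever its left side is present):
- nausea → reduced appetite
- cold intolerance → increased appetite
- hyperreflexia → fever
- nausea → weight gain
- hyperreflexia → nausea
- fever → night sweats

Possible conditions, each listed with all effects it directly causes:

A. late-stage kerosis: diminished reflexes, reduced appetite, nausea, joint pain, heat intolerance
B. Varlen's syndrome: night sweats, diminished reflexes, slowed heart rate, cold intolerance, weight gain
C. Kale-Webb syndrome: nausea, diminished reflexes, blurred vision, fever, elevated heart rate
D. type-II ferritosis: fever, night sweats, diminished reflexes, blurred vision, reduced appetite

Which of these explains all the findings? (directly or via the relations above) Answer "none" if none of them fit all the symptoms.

Testing each hypothesis:
(A) late-stage kerosis — night sweats ✗; diminished reflexes ✓; blurred vision ✗; fever ✗; nausea ✓
(B) Varlen's syndrome — night sweats ✓; diminished reflexes ✓; blurred vision ✗; fever ✗; nausea ✗
(C) Kale-Webb syndrome — accounts for every observation (night sweats through fever → night sweats)
(D) type-II ferritosis — night sweats ✓; diminished reflexes ✓; blurred vision ✓; fever ✓; nausea ✗
Only (C) is consistent with every observation.

C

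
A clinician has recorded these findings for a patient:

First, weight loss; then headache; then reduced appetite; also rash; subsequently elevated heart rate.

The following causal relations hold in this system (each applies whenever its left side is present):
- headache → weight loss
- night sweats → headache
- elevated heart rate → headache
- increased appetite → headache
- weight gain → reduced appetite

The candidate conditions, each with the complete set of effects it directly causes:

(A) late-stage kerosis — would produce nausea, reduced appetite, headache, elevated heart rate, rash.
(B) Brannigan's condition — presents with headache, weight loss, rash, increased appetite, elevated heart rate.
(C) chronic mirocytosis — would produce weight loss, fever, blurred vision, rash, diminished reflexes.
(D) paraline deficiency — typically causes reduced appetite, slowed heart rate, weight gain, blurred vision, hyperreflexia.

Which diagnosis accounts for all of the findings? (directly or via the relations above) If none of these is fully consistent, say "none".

A

Checking each candidate against the observations:
(A) late-stage kerosis — accounts for every observation (weight loss via headache → weight loss)
(B) Brannigan's condition — weight loss ✓; headache ✓; reduced appetite ✗; rash ✓; elevated heart rate ✓
(C) chronic mirocytosis — does not account for headache, reduced appetite, elevated heart rate
(D) paraline deficiency — weight loss ✗; headache ✗; reduced appetite ✓; rash ✗; elevated heart rate ✗
(A) alone accounts for all the evidence.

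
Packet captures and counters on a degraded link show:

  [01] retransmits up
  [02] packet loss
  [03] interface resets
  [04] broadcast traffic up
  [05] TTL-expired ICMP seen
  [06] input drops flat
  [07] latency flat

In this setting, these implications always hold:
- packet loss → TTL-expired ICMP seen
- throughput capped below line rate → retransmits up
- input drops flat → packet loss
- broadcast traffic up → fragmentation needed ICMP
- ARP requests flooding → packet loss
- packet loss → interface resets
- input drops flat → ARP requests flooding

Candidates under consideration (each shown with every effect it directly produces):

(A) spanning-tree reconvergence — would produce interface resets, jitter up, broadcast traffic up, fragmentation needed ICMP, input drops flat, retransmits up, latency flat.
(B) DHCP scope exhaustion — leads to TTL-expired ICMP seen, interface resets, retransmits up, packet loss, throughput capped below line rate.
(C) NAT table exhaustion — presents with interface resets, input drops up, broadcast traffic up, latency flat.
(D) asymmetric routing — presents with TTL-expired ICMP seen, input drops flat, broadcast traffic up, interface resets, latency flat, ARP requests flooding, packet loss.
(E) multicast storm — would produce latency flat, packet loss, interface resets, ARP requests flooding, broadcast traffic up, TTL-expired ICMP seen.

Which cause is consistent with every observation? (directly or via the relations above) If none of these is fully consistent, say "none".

For each candidate, compare predicted effects to what was observed:
(A) spanning-tree reconvergence — accounts for every observation (packet loss through input drops flat → packet loss)
(B) DHCP scope exhaustion — does not account for broadcast traffic up, input drops flat, latency flat
(C) NAT table exhaustion — retransmits up miss; packet loss miss; interface resets match; broadcast traffic up match; TTL-expired ICMP seen miss; input drops flat miss; latency flat match
(D) asymmetric routing — retransmits up miss; packet loss match; interface resets match; broadcast traffic up match; TTL-expired ICMP seen match; input drops flat match; latency flat match
(E) multicast storm — retransmits up miss; packet loss match; interface resets match; broadcast traffic up match; TTL-expired ICMP seen match; input drops flat miss; latency flat match
(A) alone accounts for all the evidence.

A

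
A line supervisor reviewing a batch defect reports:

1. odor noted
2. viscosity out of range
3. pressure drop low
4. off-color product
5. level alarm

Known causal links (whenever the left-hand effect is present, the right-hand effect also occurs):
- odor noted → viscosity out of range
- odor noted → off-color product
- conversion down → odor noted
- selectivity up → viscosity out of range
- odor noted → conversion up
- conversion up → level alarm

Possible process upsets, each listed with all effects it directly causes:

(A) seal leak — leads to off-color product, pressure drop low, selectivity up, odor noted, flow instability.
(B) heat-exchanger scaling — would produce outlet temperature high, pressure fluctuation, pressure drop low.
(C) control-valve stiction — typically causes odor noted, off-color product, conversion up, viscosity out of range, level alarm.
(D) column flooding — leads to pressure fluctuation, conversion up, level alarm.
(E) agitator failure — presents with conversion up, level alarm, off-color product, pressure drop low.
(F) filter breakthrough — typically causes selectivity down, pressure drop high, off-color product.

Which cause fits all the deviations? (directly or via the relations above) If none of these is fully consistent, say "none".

Per-candidate check:
(A) seal leak — accounts for every observation (viscosity out of range through odor noted → viscosity out of range)
(B) heat-exchanger scaling — does not account for odor noted, viscosity out of range, off-color product, level alarm
(C) control-valve stiction — odor noted match; viscosity out of range match; pressure drop low miss; off-color product match; level alarm match
(D) column flooding — odor noted miss; viscosity out of range miss; pressure drop low miss; off-color product miss; level alarm match
(E) agitator failure — does not account for odor noted, viscosity out of range
(F) filter breakthrough — fails on odor noted, viscosity out of range, pressure drop low, level alarm (predicts pressure drop high, not pressure drop low)
(A) alone accounts for all the evidence.

A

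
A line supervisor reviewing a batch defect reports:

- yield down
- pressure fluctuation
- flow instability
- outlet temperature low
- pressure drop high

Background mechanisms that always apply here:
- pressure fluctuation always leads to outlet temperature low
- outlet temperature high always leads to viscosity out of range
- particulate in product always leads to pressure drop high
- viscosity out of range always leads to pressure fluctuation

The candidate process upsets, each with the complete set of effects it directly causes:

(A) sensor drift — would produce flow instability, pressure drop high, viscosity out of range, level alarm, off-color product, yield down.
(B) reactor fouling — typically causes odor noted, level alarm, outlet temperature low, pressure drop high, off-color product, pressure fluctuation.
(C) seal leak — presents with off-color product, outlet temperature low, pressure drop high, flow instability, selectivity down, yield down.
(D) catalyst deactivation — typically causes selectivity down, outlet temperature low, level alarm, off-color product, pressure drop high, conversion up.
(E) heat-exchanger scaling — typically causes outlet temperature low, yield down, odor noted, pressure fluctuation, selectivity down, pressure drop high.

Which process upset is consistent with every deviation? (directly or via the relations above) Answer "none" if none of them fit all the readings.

Per-candidate check:
(A) sensor drift — yield down match; pressure fluctuation match (through viscosity out of range → pressure fluctuation); flow instability match; outlet temperature low match (through viscosity out of range → pressure fluctuation → outlet temperature low); pressure drop high match
(B) reactor fouling — yield down miss; pressure fluctuation match; flow instability miss; outlet temperature low match; pressure drop high match
(C) seal leak — yield down match; pressure fluctuation miss; flow instability match; outlet temperature low match; pressure drop high match
(D) catalyst deactivation — does not account for yield down, pressure fluctuation, flow instability
(E) heat-exchanger scaling — yield down match; pressure fluctuation match; flow instability miss; outlet temperature low match; pressure drop high match
(A) alone accounts for all the evidence.

A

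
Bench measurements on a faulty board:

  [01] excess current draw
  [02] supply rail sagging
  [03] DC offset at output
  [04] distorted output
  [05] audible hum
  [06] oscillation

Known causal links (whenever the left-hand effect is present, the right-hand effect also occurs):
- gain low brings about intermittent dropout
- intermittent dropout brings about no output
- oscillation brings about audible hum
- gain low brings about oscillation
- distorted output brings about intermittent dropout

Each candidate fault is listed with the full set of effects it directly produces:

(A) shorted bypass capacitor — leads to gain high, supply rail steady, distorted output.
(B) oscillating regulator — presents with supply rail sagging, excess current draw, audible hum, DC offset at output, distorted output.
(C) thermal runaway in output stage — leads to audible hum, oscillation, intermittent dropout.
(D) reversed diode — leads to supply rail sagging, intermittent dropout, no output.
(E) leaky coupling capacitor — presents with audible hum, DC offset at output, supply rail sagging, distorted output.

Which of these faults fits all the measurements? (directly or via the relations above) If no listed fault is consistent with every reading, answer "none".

Per-candidate check:
(A) shorted bypass capacitor — fails on excess current draw, supply rail sagging, DC offset at output, audible hum, oscillation (predicts supply rail steady, not supply rail sagging)
(B) oscillating regulator — does not account for oscillation
(C) thermal runaway in output stage — excess current draw ✗; supply rail sagging ✗; DC offset at output ✗; distorted output ✗; audible hum ✓; oscillation ✓
(D) reversed diode — does not account for excess current draw, DC offset at output, distorted output, audible hum, oscillation
(E) leaky coupling capacitor — does not account for excess current draw, oscillation
None of the listed candidates fits everything.

none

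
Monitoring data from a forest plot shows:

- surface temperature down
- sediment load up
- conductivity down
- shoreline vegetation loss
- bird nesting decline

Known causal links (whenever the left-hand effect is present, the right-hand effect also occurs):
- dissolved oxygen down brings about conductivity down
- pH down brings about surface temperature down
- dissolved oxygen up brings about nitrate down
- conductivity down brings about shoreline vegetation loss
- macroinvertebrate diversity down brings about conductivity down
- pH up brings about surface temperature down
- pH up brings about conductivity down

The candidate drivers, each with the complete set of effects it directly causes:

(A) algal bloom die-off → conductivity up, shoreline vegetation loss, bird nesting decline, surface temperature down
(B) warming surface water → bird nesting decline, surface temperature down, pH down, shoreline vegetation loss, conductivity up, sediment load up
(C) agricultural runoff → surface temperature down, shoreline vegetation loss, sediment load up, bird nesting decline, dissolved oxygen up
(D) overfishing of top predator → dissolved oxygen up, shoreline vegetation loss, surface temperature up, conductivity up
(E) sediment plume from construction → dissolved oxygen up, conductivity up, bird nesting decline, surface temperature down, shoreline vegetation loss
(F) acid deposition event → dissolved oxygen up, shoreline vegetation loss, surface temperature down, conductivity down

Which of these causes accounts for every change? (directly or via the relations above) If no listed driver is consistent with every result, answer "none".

For each candidate, compare predicted effects to what was observed:
(A) algal bloom die-off — surface temperature down yes; sediment load up NO; conductivity down NO; shoreline vegetation loss yes; bird nesting decline yes
(B) warming surface water — surface temperature down yes; sediment load up yes; conductivity down NO; shoreline vegetation loss yes; bird nesting decline yes
(C) agricultural runoff — surface temperature down yes; sediment load up yes; conductivity down NO; shoreline vegetation loss yes; bird nesting decline yes
(D) overfishing of top predator — fails on surface temperature down, sediment load up, conductivity down, bird nesting decline (predicts surface temperature up, not surface temperature down; predicts conductivity up, not conductivity down)
(E) sediment plume from construction — fails on sediment load up, conductivity down (predicts conductivity up, not conductivity down)
(F) acid deposition event — does not account for sediment load up, bird nesting decline
None of the listed candidates fits everything.

none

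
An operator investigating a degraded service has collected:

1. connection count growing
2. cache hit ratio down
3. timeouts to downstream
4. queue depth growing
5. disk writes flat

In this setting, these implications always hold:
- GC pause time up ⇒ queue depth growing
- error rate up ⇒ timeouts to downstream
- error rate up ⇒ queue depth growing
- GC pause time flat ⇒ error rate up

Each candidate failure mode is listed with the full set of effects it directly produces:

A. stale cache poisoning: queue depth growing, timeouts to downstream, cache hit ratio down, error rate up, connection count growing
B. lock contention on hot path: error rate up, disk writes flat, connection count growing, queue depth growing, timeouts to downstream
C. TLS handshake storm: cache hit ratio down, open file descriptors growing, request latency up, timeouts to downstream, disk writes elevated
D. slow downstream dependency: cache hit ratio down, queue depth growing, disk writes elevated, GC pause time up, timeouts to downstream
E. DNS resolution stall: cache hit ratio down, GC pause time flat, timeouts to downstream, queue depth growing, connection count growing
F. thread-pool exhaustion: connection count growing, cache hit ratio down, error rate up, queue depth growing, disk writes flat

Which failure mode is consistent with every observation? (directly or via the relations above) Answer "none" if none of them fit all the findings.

F

Testing each hypothesis:
(A) stale cache poisoning — connection count growing ✓; cache hit ratio down ✓; timeouts to downstream ✓; queue depth growing ✓; disk writes flat ✗
(B) lock contention on hot path — connection count growing ✓; cache hit ratio down ✗; timeouts to downstream ✓; queue depth growing ✓; disk writes flat ✓
(C) TLS handshake storm — connection count growing ✗; cache hit ratio down ✓; timeouts to downstream ✓; queue depth growing ✗; disk writes flat ✗
(D) slow downstream dependency — connection count growing ✗; cache hit ratio down ✓; timeouts to downstream ✓; queue depth growing ✓; disk writes flat ✗
(E) DNS resolution stall — connection count growing ✓; cache hit ratio down ✓; timeouts to downstream ✓; queue depth growing ✓; disk writes flat ✗
(F) thread-pool exhaustion — accounts for every observation (timeouts to downstream through error rate up → timeouts to downstream)
(F) is the only candidate with no mismatches.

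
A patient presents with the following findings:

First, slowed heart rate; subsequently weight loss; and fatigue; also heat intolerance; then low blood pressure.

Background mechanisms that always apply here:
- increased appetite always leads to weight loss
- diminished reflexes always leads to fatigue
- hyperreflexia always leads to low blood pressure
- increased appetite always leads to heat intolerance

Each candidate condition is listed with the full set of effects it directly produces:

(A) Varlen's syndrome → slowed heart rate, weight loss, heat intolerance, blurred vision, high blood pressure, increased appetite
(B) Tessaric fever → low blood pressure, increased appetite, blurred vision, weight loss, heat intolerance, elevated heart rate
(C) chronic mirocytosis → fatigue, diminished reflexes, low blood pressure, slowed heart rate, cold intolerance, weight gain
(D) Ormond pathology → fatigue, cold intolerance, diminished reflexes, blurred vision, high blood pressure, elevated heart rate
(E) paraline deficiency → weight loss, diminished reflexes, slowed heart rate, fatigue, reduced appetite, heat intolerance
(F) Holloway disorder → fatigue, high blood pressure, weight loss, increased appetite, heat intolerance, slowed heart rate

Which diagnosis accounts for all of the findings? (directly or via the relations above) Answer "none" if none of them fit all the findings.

none

Per-candidate check:
(A) Varlen's syndrome — slowed heart rate match; weight loss match; fatigue miss; heat intolerance match; low blood pressure miss
(B) Tessaric fever — fails on slowed heart rate, fatigue (predicts elevated heart rate, not slowed heart rate)
(C) chronic mirocytosis — slowed heart rate match; weight loss miss; fatigue match; heat intolerance miss; low blood pressure match
(D) Ormond pathology — slowed heart rate miss; weight loss miss; fatigue match; heat intolerance miss; low blood pressure miss
(E) paraline deficiency — does not account for low blood pressure
(F) Holloway disorder — slowed heart rate match; weight loss match; fatigue match; heat intolerance match; low blood pressure miss
No candidate is consistent with all observations.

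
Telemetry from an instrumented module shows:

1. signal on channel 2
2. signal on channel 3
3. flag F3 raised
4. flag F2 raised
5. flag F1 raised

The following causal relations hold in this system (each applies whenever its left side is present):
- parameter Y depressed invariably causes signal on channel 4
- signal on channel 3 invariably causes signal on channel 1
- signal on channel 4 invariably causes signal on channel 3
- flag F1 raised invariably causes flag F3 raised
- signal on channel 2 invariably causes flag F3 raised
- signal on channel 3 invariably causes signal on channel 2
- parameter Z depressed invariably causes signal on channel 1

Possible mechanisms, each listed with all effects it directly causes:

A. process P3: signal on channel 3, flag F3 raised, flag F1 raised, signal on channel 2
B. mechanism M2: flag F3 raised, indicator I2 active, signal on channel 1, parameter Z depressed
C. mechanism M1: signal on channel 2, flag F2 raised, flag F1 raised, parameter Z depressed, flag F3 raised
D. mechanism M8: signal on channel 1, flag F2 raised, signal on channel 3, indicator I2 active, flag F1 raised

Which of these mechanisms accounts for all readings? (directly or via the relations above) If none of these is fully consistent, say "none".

Per-candidate check:
(A) process P3 — signal on channel 2 yes; signal on channel 3 yes; flag F3 raised yes; flag F2 raised NO; flag F1 raised yes
(B) mechanism M2 — signal on channel 2 NO; signal on channel 3 NO; flag F3 raised yes; flag F2 raised NO; flag F1 raised NO
(C) mechanism M1 — does not account for signal on channel 3
(D) mechanism M8 — signal on channel 2 yes (via signal on channel 3 → signal on channel 2); signal on channel 3 yes; flag F3 raised yes (via flag F1 raised → flag F3 raised); flag F2 raised yes; flag F1 raised yes
(D) is the only candidate with no mismatches.

D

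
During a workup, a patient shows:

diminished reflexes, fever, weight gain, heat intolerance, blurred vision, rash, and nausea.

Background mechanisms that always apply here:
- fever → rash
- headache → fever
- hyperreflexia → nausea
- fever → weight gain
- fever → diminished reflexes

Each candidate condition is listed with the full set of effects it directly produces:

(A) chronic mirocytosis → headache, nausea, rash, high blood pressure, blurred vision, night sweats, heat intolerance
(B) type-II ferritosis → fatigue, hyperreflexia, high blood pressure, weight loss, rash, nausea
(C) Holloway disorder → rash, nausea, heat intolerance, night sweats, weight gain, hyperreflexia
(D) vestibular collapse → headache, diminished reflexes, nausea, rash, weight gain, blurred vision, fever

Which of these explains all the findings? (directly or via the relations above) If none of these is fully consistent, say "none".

A

Checking each candidate against the observations:
(A) chronic mirocytosis — diminished reflexes match (through headache → fever → diminished reflexes); fever match (through headache → fever); weight gain match (through headache → fever → weight gain); heat intolerance match; blurred vision match; rash match; nausea match
(B) type-II ferritosis — diminished reflexes miss; fever miss; weight gain miss; heat intolerance miss; blurred vision miss; rash match; nausea match
(C) Holloway disorder — diminished reflexes miss; fever miss; weight gain match; heat intolerance match; blurred vision miss; rash match; nausea match
(D) vestibular collapse — does not account for heat intolerance
(A) is the only candidate with no mismatches.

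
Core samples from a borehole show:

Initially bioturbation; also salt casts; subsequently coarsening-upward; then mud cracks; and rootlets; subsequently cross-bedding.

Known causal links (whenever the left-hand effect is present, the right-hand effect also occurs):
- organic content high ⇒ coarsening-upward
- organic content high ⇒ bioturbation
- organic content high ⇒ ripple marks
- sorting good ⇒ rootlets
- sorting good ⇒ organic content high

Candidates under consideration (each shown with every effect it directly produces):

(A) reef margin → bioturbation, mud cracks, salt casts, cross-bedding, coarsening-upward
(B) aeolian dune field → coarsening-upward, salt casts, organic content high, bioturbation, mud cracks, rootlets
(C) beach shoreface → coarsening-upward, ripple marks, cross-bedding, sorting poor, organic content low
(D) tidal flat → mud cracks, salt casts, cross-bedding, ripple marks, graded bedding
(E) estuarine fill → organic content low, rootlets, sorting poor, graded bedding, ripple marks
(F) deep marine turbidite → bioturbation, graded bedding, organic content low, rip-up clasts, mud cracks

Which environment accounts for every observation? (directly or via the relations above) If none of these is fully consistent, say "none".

For each candidate, compare predicted effects to what was observed:
(A) reef margin — bioturbation +; salt casts +; coarsening-upward +; mud cracks +; rootlets -; cross-bedding +
(B) aeolian dune field — bioturbation +; salt casts +; coarsening-upward +; mud cracks +; rootlets +; cross-bedding -
(C) beach shoreface — bioturbation -; salt casts -; coarsening-upward +; mud cracks -; rootlets -; cross-bedding +
(D) tidal flat — bioturbation -; salt casts +; coarsening-upward -; mud cracks +; rootlets -; cross-bedding +
(E) estuarine fill — bioturbation -; salt casts -; coarsening-upward -; mud cracks -; rootlets +; cross-bedding -
(F) deep marine turbidite — bioturbation +; salt casts -; coarsening-upward -; mud cracks +; rootlets -; cross-bedding -
No candidate is consistent with all observations.

none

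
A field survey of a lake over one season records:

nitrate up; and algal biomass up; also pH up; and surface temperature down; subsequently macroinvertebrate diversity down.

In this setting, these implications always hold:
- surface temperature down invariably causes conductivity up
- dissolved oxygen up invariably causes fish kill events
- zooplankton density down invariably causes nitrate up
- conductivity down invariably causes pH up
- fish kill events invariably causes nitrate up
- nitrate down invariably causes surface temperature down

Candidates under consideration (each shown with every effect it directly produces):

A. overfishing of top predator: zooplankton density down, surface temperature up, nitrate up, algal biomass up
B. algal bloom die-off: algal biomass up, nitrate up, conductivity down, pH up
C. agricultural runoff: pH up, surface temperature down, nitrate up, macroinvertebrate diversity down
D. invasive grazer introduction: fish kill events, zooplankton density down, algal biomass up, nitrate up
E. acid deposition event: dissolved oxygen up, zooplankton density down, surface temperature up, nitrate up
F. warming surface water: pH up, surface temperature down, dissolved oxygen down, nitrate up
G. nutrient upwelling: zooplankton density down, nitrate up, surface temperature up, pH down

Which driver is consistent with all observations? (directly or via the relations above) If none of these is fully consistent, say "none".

none

Testing each hypothesis:
(A) overfishing of top predator — nitrate up +; algal biomass up +; pH up -; surface temperature down -; macroinvertebrate diversity down -
(B) algal bloom die-off — does not account for surface temperature down, macroinvertebrate diversity down
(C) agricultural runoff — nitrate up +; algal biomass up -; pH up +; surface temperature down +; macroinvertebrate diversity down +
(D) invasive grazer introduction — nitrate up +; algal biomass up +; pH up -; surface temperature down -; macroinvertebrate diversity down -
(E) acid deposition event — fails on algal biomass up, pH up, surface temperature down, macroinvertebrate diversity down (predicts surface temperature up, not surface temperature down)
(F) warming surface water — nitrate up +; algal biomass up -; pH up +; surface temperature down +; macroinvertebrate diversity down -
(G) nutrient upwelling — nitrate up +; algal biomass up -; pH up -; surface temperature down -; macroinvertebrate diversity down -
No candidate is consistent with all observations.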